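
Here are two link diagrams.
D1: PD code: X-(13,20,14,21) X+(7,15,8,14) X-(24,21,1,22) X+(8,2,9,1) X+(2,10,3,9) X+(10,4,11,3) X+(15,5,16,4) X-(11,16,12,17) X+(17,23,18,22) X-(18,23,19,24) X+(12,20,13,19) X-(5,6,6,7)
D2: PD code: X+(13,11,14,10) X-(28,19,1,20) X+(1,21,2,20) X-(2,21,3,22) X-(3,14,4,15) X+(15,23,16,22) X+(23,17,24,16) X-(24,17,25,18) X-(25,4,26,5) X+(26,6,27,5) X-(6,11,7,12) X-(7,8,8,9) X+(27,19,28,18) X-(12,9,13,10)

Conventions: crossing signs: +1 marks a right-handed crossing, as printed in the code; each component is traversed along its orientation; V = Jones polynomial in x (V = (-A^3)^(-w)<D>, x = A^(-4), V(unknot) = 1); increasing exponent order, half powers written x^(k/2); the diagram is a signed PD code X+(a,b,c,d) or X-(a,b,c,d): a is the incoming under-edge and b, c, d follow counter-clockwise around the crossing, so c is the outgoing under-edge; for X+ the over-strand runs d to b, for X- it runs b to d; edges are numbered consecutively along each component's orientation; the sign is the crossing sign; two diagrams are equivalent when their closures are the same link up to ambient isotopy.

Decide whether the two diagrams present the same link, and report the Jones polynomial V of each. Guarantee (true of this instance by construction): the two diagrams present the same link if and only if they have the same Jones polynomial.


equivalent: no
V(D1) = x - x^2 + 2x^3 - x^4 + x^5 - x^6  (w +2, c 12, <D> = -A^-18 + A^-14 - A^-10 + 2A^-6 - A^-2 + A^2)
V(D2) = 1  [14 crossings, <D> = A^-6, w = -2]
key observation: comparing 2 Jones polynomials yields 2 groups


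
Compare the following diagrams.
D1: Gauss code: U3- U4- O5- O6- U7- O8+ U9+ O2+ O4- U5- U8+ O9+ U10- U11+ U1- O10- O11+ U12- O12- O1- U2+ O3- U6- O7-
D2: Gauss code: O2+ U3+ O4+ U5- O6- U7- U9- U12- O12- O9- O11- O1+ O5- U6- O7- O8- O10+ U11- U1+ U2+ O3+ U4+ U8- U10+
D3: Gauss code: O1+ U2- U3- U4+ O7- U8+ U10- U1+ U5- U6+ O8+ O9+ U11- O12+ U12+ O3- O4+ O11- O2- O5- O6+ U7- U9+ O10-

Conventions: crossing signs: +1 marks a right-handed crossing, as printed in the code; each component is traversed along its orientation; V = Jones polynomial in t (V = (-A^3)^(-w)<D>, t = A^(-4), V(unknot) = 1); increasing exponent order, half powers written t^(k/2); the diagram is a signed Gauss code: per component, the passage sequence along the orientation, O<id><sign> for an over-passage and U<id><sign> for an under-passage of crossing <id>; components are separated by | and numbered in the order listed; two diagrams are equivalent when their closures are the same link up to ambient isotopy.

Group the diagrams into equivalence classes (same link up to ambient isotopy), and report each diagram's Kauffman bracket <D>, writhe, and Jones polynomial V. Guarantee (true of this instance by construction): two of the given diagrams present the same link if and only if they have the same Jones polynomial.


classes: {D1} | {D2} | {D3}
V(D1) = -t^-5 + t^-4 - t^-3 + 2t^-2 - t^-1 + 2 - t  [12 crossings, <D> = -A^-16 + 2A^-12 - A^-8 + 2A^-4 - 1 + A^4 - A^8, w = -4]
V(D2) = -t^-3 + t^-2 - t^-1 + 3 - t + t^2 - t^3  (w -2, c 12, <D> = -A^-18 + A^-14 - A^-10 + 3A^-6 - A^-2 + A^2 - A^6)
D3 (bracket 1; 12 crossings at w = 0): V = 1
note: 3 classes among 3 diagrams; unequal V(t) rules out equality


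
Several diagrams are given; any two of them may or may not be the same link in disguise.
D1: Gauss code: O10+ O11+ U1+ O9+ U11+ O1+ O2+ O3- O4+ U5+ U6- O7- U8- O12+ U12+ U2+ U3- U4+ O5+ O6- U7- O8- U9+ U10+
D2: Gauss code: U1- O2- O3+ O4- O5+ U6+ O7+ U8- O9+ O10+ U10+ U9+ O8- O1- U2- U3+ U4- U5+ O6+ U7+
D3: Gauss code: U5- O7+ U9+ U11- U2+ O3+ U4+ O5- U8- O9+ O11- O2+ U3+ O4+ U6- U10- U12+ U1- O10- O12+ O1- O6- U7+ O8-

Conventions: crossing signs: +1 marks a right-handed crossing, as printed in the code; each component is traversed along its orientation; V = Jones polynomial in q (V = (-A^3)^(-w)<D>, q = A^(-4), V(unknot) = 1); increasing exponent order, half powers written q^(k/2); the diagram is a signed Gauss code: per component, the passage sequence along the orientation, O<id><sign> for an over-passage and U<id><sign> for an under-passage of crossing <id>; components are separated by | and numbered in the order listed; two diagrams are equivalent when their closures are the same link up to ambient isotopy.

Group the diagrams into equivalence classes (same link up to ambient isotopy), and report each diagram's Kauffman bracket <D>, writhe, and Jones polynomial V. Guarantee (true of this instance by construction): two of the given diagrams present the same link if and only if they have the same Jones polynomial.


equivalence classes: {D1} | {D2} | {D3}
D1 (bracket -A^-4 + 1 + A^8; 12 crossings at w = +4): V = q + q^3 - q^4
D2 (bracket A^6; 10 crossings at w = +2): V = 1
V(D3) = q^-1 - 1 + 2q - 2q^2 + 2q^3 - 2q^4 + q^5  [12 crossings, <D> = A^-20 - 2A^-16 + 2A^-12 - 2A^-8 + 2A^-4 - 1 + A^4, w = 0]
key observation: V(q) takes 3 values over 3 diagrams, fixing the grouping


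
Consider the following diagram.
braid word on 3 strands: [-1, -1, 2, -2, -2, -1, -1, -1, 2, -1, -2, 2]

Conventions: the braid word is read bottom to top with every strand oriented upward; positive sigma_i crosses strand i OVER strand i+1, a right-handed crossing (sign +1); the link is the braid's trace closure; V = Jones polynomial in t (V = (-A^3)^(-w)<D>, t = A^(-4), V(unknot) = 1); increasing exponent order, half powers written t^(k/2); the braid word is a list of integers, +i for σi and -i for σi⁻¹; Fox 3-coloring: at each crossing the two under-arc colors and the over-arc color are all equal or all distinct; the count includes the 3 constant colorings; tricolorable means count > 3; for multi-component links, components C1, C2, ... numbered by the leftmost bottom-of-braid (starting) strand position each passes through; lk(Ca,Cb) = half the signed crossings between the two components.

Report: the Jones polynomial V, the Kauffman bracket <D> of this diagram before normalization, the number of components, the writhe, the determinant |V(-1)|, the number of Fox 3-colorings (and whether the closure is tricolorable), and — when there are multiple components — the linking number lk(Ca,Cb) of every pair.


V = t^-8 - 2t^-7 + t^-6 - 2t^-5 + 2t^-4 + t^-2
<D> = A^-10 + 2A^-2 - 2A^2 + A^6 - 2A^10 + A^14 (w = -6)
1 component over 12 crossings, w = -6
27 Fox colorings among 3^12, |V(-1)| = 9: tricolorable
why: V spans 6 powers of t: at least 6 crossings in any diagram


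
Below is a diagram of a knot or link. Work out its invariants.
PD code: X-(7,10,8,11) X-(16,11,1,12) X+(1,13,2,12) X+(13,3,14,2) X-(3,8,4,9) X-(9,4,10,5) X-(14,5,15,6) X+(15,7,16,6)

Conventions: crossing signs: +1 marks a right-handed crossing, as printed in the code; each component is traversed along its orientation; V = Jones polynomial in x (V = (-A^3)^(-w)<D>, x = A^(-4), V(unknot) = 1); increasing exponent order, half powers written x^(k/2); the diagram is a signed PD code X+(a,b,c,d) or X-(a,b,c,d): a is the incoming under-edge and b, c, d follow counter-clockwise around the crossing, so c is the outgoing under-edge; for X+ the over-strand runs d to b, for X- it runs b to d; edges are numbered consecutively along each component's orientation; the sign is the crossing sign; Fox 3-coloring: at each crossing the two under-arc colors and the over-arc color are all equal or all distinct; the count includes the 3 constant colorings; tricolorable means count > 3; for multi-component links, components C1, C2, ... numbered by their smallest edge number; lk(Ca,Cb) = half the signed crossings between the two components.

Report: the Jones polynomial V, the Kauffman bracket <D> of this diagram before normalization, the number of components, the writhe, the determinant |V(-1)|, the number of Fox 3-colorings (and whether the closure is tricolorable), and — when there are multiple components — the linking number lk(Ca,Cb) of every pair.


V = -x^-4 + x^-3 + x^-1
<D> = A^-2 + A^6 - A^10 (w = -2)
1 component over 8 crossings, w = -2
9 Fox colorings among 3^8, |V(-1)| = 3: tricolorable
why: w = -2 shifts under R1 moves; the (-A^3)^(2) factor cancels that in V


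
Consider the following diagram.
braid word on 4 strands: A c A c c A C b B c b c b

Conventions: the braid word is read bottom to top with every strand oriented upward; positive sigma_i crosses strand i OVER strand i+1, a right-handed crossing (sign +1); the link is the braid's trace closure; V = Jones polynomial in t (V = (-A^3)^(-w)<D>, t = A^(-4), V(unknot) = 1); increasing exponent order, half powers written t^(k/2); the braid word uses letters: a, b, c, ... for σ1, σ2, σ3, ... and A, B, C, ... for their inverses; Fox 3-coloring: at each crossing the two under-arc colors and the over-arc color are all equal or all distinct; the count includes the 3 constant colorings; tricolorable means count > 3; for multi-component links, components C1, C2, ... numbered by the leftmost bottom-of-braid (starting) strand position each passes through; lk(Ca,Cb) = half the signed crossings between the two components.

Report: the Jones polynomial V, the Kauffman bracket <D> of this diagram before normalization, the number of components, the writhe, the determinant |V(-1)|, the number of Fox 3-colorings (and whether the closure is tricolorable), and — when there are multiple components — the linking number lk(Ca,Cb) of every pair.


Jones polynomial: V(t) = -t^-2 + t^-1 - 1 + 3t - 2t^2 + 3t^3 - 2t^4 + t^5 - t^6
<D> = A^-15 - A^-11 + 2A^-7 - 3A^-3 + 2A - 3A^5 + A^9 - A^13 + A^17; writhe +3
components 1, writhe +3 (13 crossings)
3-colorings: 9 of 3^13, det 15 — tricolorable
note: V spans 8 powers of t: at least 8 crossings in any diagram


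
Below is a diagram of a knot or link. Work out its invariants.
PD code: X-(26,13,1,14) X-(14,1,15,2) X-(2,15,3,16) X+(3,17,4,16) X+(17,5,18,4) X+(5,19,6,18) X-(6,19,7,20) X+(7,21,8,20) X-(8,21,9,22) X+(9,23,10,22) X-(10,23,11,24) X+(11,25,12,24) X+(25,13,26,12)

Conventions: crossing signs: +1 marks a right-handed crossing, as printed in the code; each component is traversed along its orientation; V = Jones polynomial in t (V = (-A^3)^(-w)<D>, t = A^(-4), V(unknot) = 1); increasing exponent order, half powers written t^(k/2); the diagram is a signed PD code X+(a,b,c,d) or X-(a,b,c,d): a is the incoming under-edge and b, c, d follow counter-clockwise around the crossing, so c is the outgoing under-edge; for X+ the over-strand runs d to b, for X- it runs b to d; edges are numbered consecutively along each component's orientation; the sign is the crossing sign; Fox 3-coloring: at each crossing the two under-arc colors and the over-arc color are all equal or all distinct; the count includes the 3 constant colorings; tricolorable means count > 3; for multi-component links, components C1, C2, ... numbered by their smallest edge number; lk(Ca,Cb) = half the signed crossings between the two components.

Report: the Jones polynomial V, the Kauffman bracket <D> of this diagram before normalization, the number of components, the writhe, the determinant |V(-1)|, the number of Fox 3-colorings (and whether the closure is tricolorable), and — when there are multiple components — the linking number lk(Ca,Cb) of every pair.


Jones polynomial: V(t) = 1
<D> = -A^3; writhe +1
components 1, writhe +1 (13 crossings)
3-colorings: 3 of 3^13, det 1 — not tricolorable
note: w = +1 (over 13 crossings) is diagram-only; (-A^3)^(-1) removes it from V


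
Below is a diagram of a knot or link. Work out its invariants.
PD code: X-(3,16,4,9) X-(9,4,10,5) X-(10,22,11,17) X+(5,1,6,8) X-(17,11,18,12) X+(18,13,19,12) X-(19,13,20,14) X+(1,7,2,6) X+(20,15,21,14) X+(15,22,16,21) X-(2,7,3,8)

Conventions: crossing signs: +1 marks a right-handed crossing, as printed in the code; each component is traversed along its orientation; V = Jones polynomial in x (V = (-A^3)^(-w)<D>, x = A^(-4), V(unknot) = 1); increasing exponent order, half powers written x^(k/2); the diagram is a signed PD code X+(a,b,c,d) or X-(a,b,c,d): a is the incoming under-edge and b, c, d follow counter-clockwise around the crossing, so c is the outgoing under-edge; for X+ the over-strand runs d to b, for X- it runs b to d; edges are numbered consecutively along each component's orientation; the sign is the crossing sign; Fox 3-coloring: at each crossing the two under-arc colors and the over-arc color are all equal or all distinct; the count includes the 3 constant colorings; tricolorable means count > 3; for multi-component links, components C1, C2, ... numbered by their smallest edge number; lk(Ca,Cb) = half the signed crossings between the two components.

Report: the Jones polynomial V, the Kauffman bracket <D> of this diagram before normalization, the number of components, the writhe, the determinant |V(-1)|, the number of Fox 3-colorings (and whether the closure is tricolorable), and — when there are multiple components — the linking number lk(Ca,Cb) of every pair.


Jones polynomial: V(x) = x^-3 + x^-2 + x^-1 + 1
<D> = -A^-3 - A - A^5 - A^9; writhe -1
components 3, writhe -1 (11 crossings)
linking number lk(C1,C2) = -1
lk(C1,C3): 0
lk(C2,C3) = 0
3-colorings: 9 of 3^11, det 0 — tricolorable
note: the 3 component pairs carry total linking -1


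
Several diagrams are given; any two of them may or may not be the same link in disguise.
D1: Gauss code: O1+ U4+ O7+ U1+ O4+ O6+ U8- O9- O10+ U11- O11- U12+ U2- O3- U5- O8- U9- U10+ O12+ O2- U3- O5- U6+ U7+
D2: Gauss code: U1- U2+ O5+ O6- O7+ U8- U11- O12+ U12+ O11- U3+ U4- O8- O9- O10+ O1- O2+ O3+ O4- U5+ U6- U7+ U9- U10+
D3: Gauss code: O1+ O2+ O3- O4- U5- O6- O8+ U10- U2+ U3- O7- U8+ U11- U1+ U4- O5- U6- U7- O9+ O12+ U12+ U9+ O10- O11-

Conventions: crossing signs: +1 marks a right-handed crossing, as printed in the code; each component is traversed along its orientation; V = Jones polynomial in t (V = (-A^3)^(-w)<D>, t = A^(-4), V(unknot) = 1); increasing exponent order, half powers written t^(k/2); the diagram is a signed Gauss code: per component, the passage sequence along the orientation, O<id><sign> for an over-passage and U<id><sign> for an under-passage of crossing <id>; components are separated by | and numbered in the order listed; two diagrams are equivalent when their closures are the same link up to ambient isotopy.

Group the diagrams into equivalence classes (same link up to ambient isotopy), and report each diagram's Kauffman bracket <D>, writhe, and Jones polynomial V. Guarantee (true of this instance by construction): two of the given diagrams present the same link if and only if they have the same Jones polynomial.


grouping into links: {D1} | {D2} | {D3}
V(D1) = -t^-3 + t^-2 - t^-1 + 3 - t + t^2 - t^3  (w 0, c 12, <D> = -A^-12 + A^-8 - A^-4 + 3 - A^4 + A^8 - A^12)
V(D2) = 1  [12 crossings, <D> = 1, w = 0]
D3 (bracket A^-2 - A^2 + 2A^6 - A^10 + A^14 - A^18; 12 crossings at w = -2): V = -t^-6 + t^-5 - t^-4 + 2t^-3 - t^-2 + t^-1
why: V(t) takes 3 values over 3 diagrams, fixing the grouping


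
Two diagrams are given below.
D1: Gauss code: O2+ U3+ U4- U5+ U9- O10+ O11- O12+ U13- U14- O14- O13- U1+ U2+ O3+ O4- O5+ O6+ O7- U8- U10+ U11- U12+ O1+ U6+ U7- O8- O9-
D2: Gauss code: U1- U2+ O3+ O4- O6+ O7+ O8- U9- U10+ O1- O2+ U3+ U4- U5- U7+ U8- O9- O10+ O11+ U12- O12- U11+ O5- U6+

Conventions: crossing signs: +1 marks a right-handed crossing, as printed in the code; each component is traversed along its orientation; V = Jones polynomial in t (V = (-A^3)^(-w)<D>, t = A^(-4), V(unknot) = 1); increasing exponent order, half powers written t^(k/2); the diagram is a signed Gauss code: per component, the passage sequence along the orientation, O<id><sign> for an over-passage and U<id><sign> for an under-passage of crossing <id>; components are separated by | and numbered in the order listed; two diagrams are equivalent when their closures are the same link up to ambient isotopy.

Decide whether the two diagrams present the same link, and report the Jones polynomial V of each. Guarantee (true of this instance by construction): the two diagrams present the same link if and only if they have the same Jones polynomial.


same link: no
V(D1) = t + t^3 - t^4  [14 crossings, <D> = -A^-16 + A^-12 + A^-4, w = 0]
D2 (bracket 1; 12 crossings at w = 0): V = 1
note: 2 classes among 2 diagrams; unequal V(t) rules out equality


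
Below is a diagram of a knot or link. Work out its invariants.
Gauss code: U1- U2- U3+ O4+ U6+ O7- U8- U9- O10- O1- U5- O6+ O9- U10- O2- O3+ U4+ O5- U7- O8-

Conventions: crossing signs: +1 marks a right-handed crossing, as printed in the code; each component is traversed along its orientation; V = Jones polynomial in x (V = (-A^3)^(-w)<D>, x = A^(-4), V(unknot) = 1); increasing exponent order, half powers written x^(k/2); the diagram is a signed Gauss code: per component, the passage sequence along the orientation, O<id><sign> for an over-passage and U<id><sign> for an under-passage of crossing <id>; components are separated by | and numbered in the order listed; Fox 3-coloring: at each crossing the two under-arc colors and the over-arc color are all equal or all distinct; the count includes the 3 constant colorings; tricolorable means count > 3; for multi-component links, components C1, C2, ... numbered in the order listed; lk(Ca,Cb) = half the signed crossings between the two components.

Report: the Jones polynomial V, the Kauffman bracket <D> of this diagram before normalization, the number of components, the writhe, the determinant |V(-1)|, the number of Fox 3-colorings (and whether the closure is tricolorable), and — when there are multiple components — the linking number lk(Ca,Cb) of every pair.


V = x^-7 - 2x^-6 + 2x^-5 - 3x^-4 + 3x^-3 - 2x^-2 + 2x^-1
<D> = 2A^-8 - 2A^-4 + 3 - 3A^4 + 2A^8 - 2A^12 + A^16 (w = -4)
1 component over 10 crossings, w = -4
9 Fox colorings among 3^10, |V(-1)| = 15: tricolorable
why: the span of V is 6, forcing >= 6 crossings in any diagram


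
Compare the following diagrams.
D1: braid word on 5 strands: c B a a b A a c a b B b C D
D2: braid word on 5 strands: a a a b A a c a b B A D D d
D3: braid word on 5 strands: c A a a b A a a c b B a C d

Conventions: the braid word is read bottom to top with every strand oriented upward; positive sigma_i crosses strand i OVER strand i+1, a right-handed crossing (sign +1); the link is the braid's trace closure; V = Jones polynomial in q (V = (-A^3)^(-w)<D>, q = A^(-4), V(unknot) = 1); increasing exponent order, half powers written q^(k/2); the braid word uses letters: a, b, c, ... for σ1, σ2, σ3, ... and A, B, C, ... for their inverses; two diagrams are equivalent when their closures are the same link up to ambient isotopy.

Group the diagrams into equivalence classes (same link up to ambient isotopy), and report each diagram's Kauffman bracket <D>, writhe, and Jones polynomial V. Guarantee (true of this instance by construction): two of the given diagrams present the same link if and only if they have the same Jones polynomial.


classes: {D1, D2, D3}
V(D1) = q + q^3 - q^4  [14 crossings, <D> = -A^-4 + 1 + A^8, w = +4]
V(D2) = q + q^3 - q^4  [14 crossings, <D> = -A^-4 + 1 + A^8, w = +4]
V(D3) = q + q^3 - q^4  (w +6, c 14, <D> = -A^2 + A^6 + A^14)
insight: all 3 diagrams share one V(q), hence one class


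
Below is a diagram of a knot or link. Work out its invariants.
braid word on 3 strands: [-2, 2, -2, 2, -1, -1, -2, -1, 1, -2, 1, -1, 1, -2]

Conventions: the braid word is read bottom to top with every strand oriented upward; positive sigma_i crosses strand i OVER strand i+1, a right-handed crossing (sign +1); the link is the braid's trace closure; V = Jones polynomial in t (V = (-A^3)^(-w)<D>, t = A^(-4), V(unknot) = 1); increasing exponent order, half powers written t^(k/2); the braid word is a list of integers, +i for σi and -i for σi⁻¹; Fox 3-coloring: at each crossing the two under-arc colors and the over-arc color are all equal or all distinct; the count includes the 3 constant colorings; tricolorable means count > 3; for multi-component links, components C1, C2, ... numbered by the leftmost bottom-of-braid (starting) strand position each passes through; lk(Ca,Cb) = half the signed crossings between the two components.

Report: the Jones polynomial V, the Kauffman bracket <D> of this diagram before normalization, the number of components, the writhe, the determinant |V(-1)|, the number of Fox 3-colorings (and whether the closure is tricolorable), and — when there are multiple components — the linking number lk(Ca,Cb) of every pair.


Jones polynomial: V(t) = -t^-6 + t^-5 - t^-4 + 2t^-3 - t^-2 + t^-1
<D> = A^-8 - A^-4 + 2 - A^4 + A^8 - A^12; writhe -4
components 1, writhe -4 (14 crossings)
3-colorings: 3 of 3^14, det 7 — not tricolorable
note: |V(-1)| = 7: so not tricolorable, since 3 does not divide 7


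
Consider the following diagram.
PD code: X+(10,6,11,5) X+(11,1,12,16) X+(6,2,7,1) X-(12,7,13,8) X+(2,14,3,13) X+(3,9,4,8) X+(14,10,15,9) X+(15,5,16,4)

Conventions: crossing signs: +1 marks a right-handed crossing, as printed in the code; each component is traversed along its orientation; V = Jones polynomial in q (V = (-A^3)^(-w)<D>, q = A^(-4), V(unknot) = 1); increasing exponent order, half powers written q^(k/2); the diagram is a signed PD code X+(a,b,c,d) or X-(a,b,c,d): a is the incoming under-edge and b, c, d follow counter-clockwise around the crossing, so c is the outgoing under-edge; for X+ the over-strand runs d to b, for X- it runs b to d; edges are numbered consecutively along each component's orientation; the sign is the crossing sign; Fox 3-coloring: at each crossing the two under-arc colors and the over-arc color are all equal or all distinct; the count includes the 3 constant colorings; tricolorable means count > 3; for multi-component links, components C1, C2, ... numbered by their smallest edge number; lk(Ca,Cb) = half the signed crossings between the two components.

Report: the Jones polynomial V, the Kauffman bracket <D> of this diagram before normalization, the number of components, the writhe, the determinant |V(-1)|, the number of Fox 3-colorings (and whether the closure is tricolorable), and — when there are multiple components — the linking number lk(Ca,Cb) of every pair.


V = q^2 + q^4 - q^5 + q^6 - q^7
<D> = -A^-10 + A^-6 - A^-2 + A^2 + A^10 (w = +6)
1 component over 8 crossings, w = +6
3 Fox colorings among 3^8, |V(-1)| = 5: not tricolorable
why: V spans 5 powers of q: at least 5 crossings in any diagram


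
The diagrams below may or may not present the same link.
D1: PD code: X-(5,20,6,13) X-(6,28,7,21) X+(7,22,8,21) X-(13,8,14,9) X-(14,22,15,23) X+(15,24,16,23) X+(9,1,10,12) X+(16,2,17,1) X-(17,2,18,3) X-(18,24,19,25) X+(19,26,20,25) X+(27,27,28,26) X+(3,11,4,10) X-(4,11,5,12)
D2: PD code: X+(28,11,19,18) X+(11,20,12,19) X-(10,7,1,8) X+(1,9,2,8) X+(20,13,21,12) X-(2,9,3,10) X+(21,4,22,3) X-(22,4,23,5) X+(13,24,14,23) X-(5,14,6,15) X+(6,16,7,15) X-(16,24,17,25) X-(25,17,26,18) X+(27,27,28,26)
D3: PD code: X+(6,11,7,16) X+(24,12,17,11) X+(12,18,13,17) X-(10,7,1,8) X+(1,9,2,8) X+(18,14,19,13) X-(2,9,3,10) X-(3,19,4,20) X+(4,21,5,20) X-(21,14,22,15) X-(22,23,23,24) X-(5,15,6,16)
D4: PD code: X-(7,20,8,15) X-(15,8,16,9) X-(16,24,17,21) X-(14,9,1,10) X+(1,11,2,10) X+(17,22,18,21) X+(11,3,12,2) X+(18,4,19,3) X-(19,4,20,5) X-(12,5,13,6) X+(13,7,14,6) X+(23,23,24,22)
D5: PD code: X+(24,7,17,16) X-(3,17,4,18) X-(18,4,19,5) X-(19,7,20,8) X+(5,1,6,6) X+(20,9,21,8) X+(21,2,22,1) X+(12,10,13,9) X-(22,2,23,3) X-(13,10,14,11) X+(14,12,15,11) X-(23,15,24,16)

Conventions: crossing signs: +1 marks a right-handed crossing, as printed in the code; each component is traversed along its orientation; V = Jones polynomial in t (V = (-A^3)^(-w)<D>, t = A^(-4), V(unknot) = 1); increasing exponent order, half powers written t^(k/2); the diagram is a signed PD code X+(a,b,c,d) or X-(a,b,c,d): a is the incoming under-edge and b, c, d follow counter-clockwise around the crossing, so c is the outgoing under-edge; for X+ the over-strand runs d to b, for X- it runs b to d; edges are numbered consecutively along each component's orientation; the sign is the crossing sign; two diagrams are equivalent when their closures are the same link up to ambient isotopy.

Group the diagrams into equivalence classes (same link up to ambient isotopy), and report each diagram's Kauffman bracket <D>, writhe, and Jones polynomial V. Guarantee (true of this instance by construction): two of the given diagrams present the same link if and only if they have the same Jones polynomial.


equivalence classes: {D1, D4, D5} | {D2, D3}
D1 (bracket 1 + A^4 + A^8 + A^12; 14 crossings at w = 0): V = t^-3 + t^-2 + t^-1 + 1
D2 (bracket A^-6 + A^-2 + A^2 + A^6; 14 crossings at w = +2): V = 1 + t + t^2 + t^3
D3 (bracket A^-12 + A^-8 + A^-4 + 1; 12 crossings at w = 0): V = 1 + t + t^2 + t^3
V(D4) = t^-3 + t^-2 + t^-1 + 1  [12 crossings, <D> = 1 + A^4 + A^8 + A^12, w = 0]
V(D5) = t^-3 + t^-2 + t^-1 + 1  [12 crossings, <D> = 1 + A^4 + A^8 + A^12, w = 0]
observation: V(t) takes 2 values over 5 diagrams, fixing the grouping


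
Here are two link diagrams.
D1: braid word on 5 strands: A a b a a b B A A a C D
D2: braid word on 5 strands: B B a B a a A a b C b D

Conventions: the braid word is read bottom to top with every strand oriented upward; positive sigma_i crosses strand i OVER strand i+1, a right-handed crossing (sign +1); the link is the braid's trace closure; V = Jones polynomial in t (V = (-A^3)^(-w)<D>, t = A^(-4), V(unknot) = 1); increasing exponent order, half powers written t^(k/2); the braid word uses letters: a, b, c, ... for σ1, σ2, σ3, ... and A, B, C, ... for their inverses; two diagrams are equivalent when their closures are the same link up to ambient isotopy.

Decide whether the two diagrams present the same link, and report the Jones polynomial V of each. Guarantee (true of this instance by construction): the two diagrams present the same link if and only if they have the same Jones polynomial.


equivalent: no
D1 (bracket 1; 12 crossings at w = 0): V = 1
V(D2) = t + t^3 - t^4  (w 0, c 12, <D> = -A^-16 + A^-12 + A^-4)
key observation: V(t) takes 2 values over 2 diagrams, fixing the grouping


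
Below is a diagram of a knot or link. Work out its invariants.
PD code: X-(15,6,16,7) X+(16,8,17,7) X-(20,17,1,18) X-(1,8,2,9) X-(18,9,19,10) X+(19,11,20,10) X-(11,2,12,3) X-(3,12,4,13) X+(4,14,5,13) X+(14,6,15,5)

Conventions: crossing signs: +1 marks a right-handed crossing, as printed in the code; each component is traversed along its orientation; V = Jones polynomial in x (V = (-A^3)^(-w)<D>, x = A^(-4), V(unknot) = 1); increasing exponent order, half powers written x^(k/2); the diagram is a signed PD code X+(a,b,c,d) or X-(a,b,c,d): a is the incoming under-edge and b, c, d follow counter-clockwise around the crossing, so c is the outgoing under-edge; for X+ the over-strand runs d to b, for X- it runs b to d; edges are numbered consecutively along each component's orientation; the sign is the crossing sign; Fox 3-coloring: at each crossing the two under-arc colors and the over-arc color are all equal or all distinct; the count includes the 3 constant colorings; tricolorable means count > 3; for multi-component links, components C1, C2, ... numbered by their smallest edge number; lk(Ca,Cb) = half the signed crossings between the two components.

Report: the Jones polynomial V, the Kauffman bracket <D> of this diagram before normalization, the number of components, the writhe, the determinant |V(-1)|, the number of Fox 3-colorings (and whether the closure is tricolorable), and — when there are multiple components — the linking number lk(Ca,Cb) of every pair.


V = 1
<D> = A^-6 (w = -2)
1 component over 10 crossings, w = -2
3 Fox colorings among 3^10, |V(-1)| = 1: not tricolorable
why: w = -2 shifts under R1 moves; the (-A^3)^(2) factor cancels that in V


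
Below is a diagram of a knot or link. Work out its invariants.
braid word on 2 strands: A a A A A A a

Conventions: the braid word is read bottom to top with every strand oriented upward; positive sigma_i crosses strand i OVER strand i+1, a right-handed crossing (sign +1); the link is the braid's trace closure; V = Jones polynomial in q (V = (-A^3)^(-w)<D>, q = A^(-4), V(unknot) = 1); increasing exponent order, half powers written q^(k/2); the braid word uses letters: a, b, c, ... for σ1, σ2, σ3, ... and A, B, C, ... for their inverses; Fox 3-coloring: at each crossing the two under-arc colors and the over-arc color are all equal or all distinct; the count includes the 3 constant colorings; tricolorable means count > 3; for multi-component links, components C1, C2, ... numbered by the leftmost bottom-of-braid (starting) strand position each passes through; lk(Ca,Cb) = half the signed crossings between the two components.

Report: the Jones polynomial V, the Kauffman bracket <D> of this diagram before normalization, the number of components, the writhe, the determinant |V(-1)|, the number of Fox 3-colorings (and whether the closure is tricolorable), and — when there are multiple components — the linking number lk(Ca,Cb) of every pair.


Jones polynomial: V(q) = -q^-4 + q^-3 + q^-1
<D> = -A^-5 - A^3 + A^7; writhe -3
components 1, writhe -3 (7 crossings)
3-colorings: 9 of 3^7, det 3 — tricolorable
note: the word shrinks to σ1⁻¹ σ1⁻¹ σ1⁻¹ after cancelling


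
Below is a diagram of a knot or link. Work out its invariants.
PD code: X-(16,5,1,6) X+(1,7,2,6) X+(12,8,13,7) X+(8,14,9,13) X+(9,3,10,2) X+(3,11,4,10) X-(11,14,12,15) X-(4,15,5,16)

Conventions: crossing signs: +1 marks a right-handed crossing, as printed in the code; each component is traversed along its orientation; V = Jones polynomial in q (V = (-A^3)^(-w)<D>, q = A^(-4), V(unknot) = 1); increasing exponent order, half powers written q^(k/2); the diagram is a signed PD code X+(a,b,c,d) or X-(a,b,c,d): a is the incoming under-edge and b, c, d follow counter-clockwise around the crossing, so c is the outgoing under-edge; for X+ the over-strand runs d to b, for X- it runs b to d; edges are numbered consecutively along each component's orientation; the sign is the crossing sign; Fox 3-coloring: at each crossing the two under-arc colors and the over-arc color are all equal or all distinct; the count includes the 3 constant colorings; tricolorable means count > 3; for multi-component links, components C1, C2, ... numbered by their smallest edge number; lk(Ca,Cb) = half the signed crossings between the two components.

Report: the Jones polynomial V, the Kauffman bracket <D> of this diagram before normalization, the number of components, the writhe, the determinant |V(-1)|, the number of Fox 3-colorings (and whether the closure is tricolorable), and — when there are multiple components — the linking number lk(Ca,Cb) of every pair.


V = q + q^3 - q^4
<D> = -A^-10 + A^-6 + A^2 (w = +2)
1 component over 8 crossings, w = +2
9 Fox colorings among 3^8, |V(-1)| = 3: tricolorable
why: V spans 3 powers of q: at least 3 crossings in any diagram


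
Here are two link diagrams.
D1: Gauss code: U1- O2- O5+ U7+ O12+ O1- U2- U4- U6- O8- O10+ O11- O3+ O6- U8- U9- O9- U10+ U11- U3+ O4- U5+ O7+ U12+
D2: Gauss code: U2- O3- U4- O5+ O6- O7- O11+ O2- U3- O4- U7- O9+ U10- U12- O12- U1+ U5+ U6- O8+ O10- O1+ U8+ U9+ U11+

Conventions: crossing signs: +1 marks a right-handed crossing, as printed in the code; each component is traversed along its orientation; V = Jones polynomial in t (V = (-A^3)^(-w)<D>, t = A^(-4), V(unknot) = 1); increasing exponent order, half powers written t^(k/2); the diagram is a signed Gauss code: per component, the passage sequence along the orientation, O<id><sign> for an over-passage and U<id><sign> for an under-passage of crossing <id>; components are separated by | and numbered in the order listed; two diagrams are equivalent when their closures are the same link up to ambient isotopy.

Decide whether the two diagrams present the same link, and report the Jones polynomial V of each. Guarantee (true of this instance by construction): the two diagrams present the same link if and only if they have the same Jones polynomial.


equivalent: no
D1 (bracket A^-6; 12 crossings at w = -2): V = 1
V(D2) = -t^-4 + t^-3 + t^-1  [12 crossings, <D> = A^-2 + A^6 - A^10, w = -2]
observation: 2 values of V(t) split the 2 diagrams


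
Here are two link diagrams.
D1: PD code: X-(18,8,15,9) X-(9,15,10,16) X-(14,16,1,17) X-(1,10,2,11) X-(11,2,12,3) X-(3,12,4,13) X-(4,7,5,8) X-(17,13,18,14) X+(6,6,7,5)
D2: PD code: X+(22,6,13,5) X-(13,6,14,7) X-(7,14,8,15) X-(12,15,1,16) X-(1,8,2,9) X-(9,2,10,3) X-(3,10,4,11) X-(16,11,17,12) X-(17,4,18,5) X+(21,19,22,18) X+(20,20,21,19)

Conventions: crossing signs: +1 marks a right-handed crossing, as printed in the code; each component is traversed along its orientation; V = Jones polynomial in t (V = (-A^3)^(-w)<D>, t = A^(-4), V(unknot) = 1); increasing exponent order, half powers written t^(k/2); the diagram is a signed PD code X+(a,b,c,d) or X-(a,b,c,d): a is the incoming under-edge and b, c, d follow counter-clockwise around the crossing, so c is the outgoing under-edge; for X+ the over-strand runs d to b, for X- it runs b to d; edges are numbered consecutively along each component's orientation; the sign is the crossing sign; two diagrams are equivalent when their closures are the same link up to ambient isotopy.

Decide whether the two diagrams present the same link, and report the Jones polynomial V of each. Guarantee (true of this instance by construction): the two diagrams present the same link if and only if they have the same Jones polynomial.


equivalent: yes
V(D1) = t^(-15/2) - t^(-13/2) - t^(-9/2) - t^(-5/2)  (w -7, c 9, <D> = A^-11 + A^-3 + A^5 - A^9)
V(D2) = t^(-15/2) - t^(-13/2) - t^(-9/2) - t^(-5/2)  [11 crossings, <D> = A^-5 + A^3 + A^11 - A^15, w = -5]
key observation: Reidemeister moves carry D1 (9 crossings) to D2 (11)


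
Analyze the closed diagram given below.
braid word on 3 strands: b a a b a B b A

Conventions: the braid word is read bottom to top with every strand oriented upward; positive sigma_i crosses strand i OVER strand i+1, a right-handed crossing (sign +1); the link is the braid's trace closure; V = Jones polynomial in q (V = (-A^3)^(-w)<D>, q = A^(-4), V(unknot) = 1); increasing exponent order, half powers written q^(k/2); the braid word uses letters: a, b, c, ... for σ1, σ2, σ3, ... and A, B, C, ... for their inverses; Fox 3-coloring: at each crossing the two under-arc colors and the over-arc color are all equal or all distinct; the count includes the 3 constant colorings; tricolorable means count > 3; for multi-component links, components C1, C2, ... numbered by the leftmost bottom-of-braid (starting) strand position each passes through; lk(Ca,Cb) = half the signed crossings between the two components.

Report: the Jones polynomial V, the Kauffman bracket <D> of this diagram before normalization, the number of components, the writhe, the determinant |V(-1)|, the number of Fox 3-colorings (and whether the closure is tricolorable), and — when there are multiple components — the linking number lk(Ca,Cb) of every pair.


Jones polynomial: V(q) = q + 2q^3 + q^5
<D> = A^-8 + 2 + A^8; writhe +4
components 3, writhe +4 (8 crossings)
linking number lk(C1,C2) = 0
lk(C1,C3): +1
lk(C2,C3) = +1
3-colorings: 3 of 3^8, det 4 — not tricolorable
note: free reduction leaves σ2 σ1 σ1 σ2 of the original 8 letters


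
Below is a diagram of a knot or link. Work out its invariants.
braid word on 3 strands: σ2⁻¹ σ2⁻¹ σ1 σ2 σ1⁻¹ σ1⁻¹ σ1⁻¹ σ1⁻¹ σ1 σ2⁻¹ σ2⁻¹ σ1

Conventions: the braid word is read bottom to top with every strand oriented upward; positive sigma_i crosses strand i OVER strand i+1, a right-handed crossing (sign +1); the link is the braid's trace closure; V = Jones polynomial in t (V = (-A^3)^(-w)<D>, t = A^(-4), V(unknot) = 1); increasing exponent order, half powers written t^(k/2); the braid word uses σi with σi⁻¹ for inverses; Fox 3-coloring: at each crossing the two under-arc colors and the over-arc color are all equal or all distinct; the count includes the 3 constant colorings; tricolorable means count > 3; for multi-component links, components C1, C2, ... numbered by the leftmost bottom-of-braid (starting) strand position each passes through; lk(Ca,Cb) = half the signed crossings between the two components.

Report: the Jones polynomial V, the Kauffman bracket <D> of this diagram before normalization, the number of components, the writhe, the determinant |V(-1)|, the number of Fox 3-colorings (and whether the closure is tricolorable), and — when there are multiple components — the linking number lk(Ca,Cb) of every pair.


Jones polynomial: V(t) = t^-8 - 2t^-7 + 2t^-6 - 3t^-5 + 3t^-4 - 2t^-3 + 2t^-2 - t^-1 + 1
<D> = A^-12 - A^-8 + 2A^-4 - 2 + 3A^4 - 3A^8 + 2A^12 - 2A^16 + A^20; writhe -4
components 1, writhe -4 (12 crossings)
3-colorings: 3 of 3^12, det 17 — not tricolorable
note: |V(-1)| = 17: so not tricolorable, since 3 does not divide 17


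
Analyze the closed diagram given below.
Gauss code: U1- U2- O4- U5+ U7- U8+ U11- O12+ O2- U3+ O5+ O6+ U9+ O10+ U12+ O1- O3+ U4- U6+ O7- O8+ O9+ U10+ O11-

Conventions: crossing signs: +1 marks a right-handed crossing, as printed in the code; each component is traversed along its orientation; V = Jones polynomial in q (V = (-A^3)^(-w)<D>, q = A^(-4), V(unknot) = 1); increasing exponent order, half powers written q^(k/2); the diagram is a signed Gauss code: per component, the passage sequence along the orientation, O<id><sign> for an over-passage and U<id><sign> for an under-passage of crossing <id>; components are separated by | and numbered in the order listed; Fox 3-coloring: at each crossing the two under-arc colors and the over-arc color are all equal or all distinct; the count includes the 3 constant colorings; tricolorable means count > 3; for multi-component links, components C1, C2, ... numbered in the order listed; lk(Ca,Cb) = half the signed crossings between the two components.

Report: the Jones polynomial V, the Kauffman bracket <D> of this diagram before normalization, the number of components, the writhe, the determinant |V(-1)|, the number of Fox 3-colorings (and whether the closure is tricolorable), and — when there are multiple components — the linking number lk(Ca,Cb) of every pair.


Jones polynomial: V(q) = -q^-2 + 2q^-1 - 3 + 5q - 4q^2 + 5q^3 - 4q^4 + 2q^5 - q^6
<D> = -A^-18 + 2A^-14 - 4A^-10 + 5A^-6 - 4A^-2 + 5A^2 - 3A^6 + 2A^10 - A^14; writhe +2
components 1, writhe +2 (12 crossings)
3-colorings: 9 of 3^12, det 27 — tricolorable
note: the span of V is 8, forcing >= 8 crossings in any diagram


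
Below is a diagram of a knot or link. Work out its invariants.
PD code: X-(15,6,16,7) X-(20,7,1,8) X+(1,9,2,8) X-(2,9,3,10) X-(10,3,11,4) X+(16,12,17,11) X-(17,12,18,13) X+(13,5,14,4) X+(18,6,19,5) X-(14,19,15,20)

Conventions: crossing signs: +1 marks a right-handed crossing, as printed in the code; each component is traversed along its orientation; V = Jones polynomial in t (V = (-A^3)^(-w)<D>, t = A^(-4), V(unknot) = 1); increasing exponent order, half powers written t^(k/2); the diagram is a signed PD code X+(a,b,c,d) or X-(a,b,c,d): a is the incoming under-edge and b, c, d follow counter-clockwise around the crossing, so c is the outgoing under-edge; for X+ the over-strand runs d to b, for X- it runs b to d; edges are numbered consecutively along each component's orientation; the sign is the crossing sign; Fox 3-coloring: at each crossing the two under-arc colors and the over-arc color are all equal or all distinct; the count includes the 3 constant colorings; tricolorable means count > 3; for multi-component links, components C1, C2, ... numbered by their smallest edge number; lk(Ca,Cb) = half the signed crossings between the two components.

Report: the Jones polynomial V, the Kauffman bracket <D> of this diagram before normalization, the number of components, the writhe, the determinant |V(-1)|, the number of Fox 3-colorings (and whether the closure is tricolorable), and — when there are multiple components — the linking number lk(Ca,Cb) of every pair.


V = 1
<D> = A^-6 (w = -2)
1 component over 10 crossings, w = -2
3 Fox colorings among 3^10, |V(-1)| = 1: not tricolorable
why: w = -2 shifts under R1 moves; the (-A^3)^(2) factor cancels that in V


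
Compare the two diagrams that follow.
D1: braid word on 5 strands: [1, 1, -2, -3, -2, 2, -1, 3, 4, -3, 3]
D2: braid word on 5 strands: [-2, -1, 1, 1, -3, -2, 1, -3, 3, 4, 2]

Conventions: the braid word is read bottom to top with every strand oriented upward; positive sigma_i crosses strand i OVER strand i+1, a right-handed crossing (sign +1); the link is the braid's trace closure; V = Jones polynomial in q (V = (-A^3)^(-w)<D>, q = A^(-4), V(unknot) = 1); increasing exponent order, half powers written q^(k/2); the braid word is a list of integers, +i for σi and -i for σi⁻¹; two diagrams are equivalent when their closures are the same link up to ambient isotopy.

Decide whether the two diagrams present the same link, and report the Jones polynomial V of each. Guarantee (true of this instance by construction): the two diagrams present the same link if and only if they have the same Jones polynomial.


same link: no
V(D1) = -q^(-1/2) - q^(1/2)  [11 crossings, <D> = A + A^5, w = +1]
V(D2) = -q^(1/2) - q^(5/2)  (w +1, c 11, <D> = A^-7 + A)
note: 2 classes among 2 diagrams; unequal V(q) rules out equality
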